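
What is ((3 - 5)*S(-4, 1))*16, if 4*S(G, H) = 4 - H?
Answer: -24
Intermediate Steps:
S(G, H) = 1 - H/4 (S(G, H) = (4 - H)/4 = 1 - H/4)
((3 - 5)*S(-4, 1))*16 = ((3 - 5)*(1 - ¼*1))*16 = -2*(1 - ¼)*16 = -2*¾*16 = -3/2*16 = -24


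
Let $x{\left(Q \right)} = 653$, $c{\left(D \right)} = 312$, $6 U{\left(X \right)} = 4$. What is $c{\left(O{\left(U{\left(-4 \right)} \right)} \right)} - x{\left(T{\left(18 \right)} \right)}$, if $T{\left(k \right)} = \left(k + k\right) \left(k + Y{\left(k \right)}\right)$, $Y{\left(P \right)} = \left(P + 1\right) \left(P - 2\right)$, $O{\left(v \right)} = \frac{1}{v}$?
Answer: $-341$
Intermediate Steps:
$U{\left(X \right)} = \frac{2}{3}$ ($U{\left(X \right)} = \frac{1}{6} \cdot 4 = \frac{2}{3}$)
$Y{\left(P \right)} = \left(1 + P\right) \left(-2 + P\right)$
$T{\left(k \right)} = 2 k \left(-2 + k^{2}\right)$ ($T{\left(k \right)} = \left(k + k\right) \left(k - \left(2 + k - k^{2}\right)\right) = 2 k \left(-2 + k^{2}\right)$)
$c{\left(O{\left(U{\left(-4 \right)} \right)} \right)} - x{\left(T{\left(18 \right)} \right)} = 312 - 653 = -341$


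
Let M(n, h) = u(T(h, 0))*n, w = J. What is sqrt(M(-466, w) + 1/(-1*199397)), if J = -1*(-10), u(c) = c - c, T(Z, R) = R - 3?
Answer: I*sqrt(199397)/199397 ≈ 0.0022394*I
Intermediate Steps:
T(Z, R) = -3 + R
u(c) = 0
J = 10
w = 10
M(n, h) = 0 (M(n, h) = 0*n = 0)
sqrt(M(-466, w) + 1/(-1*199397)) = sqrt(0 + 1/(-1*199397)) = sqrt(0 + 1/(-199397)) = sqrt(0 - 1/199397) = sqrt(-1/199397) = I*sqrt(199397)/199397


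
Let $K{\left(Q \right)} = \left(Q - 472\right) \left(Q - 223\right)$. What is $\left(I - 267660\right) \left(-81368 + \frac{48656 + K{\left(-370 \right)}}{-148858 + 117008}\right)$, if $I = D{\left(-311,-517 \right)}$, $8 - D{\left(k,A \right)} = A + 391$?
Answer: $\frac{49532797423058}{2275} \approx 2.1773 \cdot 10^{10}$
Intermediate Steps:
$D{\left(k,A \right)} = -383 - A$ ($D{\left(k,A \right)} = 8 - \left(A + 391\right) = 8 - \left(391 + A\right) = -383 - A$)
$I = 134$ ($I = -383 - -517 = -383 + 517 = 134$)
$K{\left(Q \right)} = \left(-472 + Q\right) \left(-223 + Q\right)$
$\left(I - 267660\right) \left(-81368 + \frac{48656 + K{\left(-370 \right)}}{-148858 + 117008}\right) = \left(134 - 267660\right) \left(-81368 + \frac{48656 + \left(105256 + \left(-370\right)^{2} - -257150\right)}{-148858 + 117008}\right) = - 267526 \left(-81368 + \frac{48656 + \left(105256 + 136900 + 257150\right)}{-31850}\right) = - 267526 \left(-81368 + \left(48656 + 499306\right) \left(- \frac{1}{31850}\right)\right) = - 267526 \left(-81368 + 547962 \left(- \frac{1}{31850}\right)\right) = - 267526 \left(-81368 - \frac{273981}{15925}\right) = \left(-267526\right) \left(- \frac{1296059381}{15925}\right) = \frac{49532797423058}{2275}$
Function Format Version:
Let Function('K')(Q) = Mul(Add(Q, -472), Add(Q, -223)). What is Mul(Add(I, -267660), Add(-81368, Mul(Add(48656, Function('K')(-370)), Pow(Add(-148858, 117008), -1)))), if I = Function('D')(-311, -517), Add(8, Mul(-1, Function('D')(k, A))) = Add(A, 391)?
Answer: Rational(49532797423058, 2275) ≈ 2.1773e+10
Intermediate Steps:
Function('D')(k, A) = Add(-383, Mul(-1, A)) (Function('D')(k, A) = Add(8, Mul(-1, Add(A, 391))) = Add(8, Mul(-1, Add(391, A))) = Add(8, Add(-391, Mul(-1, A))) = Add(-383, Mul(-1, A)))
I = 134 (I = Add(-383, Mul(-1, -517)) = Add(-383, 517) = 134)
Function('K')(Q) = Mul(Add(-472, Q), Add(-223, Q))
Mul(Add(I, -267660), Add(-81368, Mul(Add(48656, Function('K')(-370)), Pow(Add(-148858, 117008), -1)))) = Mul(Add(134, -267660), Add(-81368, Mul(Add(48656, Add(105256, Pow(-370, 2), Mul(-695, -370))), Pow(Add(-148858, 117008), -1)))) = Mul(-267526, Add(-81368, Mul(Add(48656, Add(105256, 136900, 257150)), Pow(-31850, -1)))) = Mul(-267526, Add(-81368, Mul(Add(48656, 499306), Rational(-1, 31850)))) = Mul(-267526, Add(-81368, Mul(547962, Rational(-1, 31850)))) = Mul(-267526, Add(-81368, Rational(-273981, 15925))) = Mul(-267526, Rational(-1296059381, 15925)) = Rational(49532797423058, 2275)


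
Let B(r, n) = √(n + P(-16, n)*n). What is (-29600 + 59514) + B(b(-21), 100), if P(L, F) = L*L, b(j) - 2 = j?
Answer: 29914 + 10*√257 ≈ 30074.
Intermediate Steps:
b(j) = 2 + j
P(L, F) = L²
B(r, n) = √257*√n (B(r, n) = √(n + (-16)²*n) = √(n + 256*n) = √(257*n) = √257*√n)
(-29600 + 59514) + B(b(-21), 100) = (-29600 + 59514) + √257*√100 = 29914 + √257*10 = 29914 + 10*√257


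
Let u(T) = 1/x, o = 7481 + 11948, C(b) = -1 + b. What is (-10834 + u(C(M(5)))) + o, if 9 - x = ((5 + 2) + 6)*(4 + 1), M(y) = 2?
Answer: 481319/56 ≈ 8595.0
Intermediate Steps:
x = -56 (x = 9 - ((5 + 2) + 6)*(4 + 1) = 9 - (7 + 6)*5 = 9 - 13*5 = 9 - 1*65 = 9 - 65 = -56)
o = 19429
u(T) = -1/56 (u(T) = 1/(-56) = -1/56)
(-10834 + u(C(M(5)))) + o = (-10834 - 1/56) + 19429 = -606705/56 + 19429 = 481319/56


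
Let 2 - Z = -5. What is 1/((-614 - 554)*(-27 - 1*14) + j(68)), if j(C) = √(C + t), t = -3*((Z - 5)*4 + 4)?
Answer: 2993/143328782 - √2/573315128 ≈ 2.0880e-5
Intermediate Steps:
Z = 7 (Z = 2 - 1*(-5) = 2 + 5 = 7)
t = -36 (t = -3*((7 - 5)*4 + 4) = -3*(2*4 + 4) = -3*(8 + 4) = -3*12 = -36)
j(C) = √(-36 + C) (j(C) = √(C - 36) = √(-36 + C))
1/((-614 - 554)*(-27 - 1*14) + j(68)) = 1/((-614 - 554)*(-27 - 1*14) + √(-36 + 68)) = 1/(-1168*(-27 - 14) + √32) = 1/(-1168*(-41) + 4*√2) = 1/(47888 + 4*√2)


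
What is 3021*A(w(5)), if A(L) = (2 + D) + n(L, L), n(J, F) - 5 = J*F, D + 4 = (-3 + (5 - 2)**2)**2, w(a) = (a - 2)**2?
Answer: 362520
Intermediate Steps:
w(a) = (-2 + a)**2
D = 32 (D = -4 + (-3 + (5 - 2)**2)**2 = -4 + (-3 + 3**2)**2 = -4 + (-3 + 9)**2 = -4 + 6**2 = -4 + 36 = 32)
n(J, F) = 5 + F*J (n(J, F) = 5 + J*F = 5 + F*J)
A(L) = 39 + L**2 (A(L) = (2 + 32) + (5 + L*L) = 34 + (5 + L**2) = 39 + L**2)
3021*A(w(5)) = 3021*(39 + ((-2 + 5)**2)**2) = 3021*(39 + (3**2)**2) = 3021*(39 + 9**2) = 3021*(39 + 81) = 3021*120 = 362520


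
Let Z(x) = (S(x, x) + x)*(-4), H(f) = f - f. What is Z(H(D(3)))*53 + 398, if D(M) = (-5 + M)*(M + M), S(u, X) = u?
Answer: 398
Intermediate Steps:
D(M) = 2*M*(-5 + M) (D(M) = (-5 + M)*(2*M) = 2*M*(-5 + M))
H(f) = 0
Z(x) = -8*x (Z(x) = (x + x)*(-4) = (2*x)*(-4) = -8*x)
Z(H(D(3)))*53 + 398 = -8*0*53 + 398 = 0*53 + 398 = 0 + 398 = 398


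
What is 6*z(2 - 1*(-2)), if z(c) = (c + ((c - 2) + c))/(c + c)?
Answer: 15/2 ≈ 7.5000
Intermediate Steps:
z(c) = (-2 + 3*c)/(2*c) (z(c) = (c + ((-2 + c) + c))/((2*c)) = (c + (-2 + 2*c))*(1/(2*c)) = (-2 + 3*c)*(1/(2*c)) = (-2 + 3*c)/(2*c))
6*z(2 - 1*(-2)) = 6*(3/2 - 1/(2 - 1*(-2))) = 6*(3/2 - 1/(2 + 2)) = 6*(3/2 - 1/4) = 6*(3/2 - 1*¼) = 6*(3/2 - ¼) = 6*(5/4) = 15/2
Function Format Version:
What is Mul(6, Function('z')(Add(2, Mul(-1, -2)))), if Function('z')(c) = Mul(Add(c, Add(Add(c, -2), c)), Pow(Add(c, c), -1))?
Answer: Rational(15, 2) ≈ 7.5000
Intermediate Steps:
Function('z')(c) = Mul(Rational(1, 2), Pow(c, -1), Add(-2, Mul(3, c))) (Function('z')(c) = Mul(Add(c, Add(Add(-2, c), c)), Pow(Mul(2, c), -1)) = Mul(Add(c, Add(-2, Mul(2, c))), Mul(Rational(1, 2), Pow(c, -1))) = Mul(Add(-2, Mul(3, c)), Mul(Rational(1, 2), Pow(c, -1))) = Mul(Rational(1, 2), Pow(c, -1), Add(-2, Mul(3, c))))
Mul(6, Function('z')(Add(2, Mul(-1, -2)))) = Mul(6, Add(Rational(3, 2), Mul(-1, Pow(Add(2, Mul(-1, -2)), -1)))) = Mul(6, Add(Rational(3, 2), Mul(-1, Pow(Add(2, 2), -1)))) = Mul(6, Add(Rational(3, 2), Mul(-1, Pow(4, -1)))) = Mul(6, Add(Rational(3, 2), Mul(-1, Rational(1, 4)))) = Mul(6, Add(Rational(3, 2), Rational(-1, 4))) = Mul(6, Rational(5, 4)) = Rational(15, 2)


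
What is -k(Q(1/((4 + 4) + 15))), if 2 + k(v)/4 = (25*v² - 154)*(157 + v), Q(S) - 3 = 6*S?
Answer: -872142960/12167 ≈ -71681.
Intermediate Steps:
Q(S) = 3 + 6*S
k(v) = -8 + 4*(-154 + 25*v²)*(157 + v) (k(v) = -8 + 4*((25*v² - 154)*(157 + v)) = -8 + 4*((-154 + 25*v²)*(157 + v)) = -8 + 4*(-154 + 25*v²)*(157 + v))
-k(Q(1/((4 + 4) + 15))) = -(-96720 - 616*(3 + 6/((4 + 4) + 15)) + 100*(3 + 6/((4 + 4) + 15))³ + 15700*(3 + 6/((4 + 4) + 15))²) = -(-96720 - 616*(3 + 6/(8 + 15)) + 100*(3 + 6/(8 + 15))³ + 15700*(3 + 6/(8 + 15))²) = -(-96720 - 616*(3 + 6/23) + 100*(3 + 6/23)³ + 15700*(3 + 6/23)²) = -(-96720 - 616*75/23 + 100*(75/23)³ + 15700*(75/23)²) = -(-96720 - 46200/23 + 100*(421875/12167) + 15700*(5625/529)) = -(-96720 - 46200/23 + 42187500/12167 + 88312500/529) = -1*872142960/12167 = -872142960/12167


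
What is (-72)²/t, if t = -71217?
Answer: -576/7913 ≈ -0.072792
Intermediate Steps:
(-72)²/t = (-72)²/(-71217) = 5184*(-1/71217) = -576/7913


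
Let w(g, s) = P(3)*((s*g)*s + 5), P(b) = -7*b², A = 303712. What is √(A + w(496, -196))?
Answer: I*√1200119771 ≈ 34643.0*I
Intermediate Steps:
w(g, s) = -315 - 63*g*s² (w(g, s) = (-7*3²)*((s*g)*s + 5) = (-7*9)*((g*s)*s + 5) = -63*(g*s² + 5) = -63*(5 + g*s²) = -315 - 63*g*s²)
√(A + w(496, -196)) = √(303712 + (-315 - 63*496*(-196)²)) = √(303712 + (-315 - 63*496*38416)) = √(303712 + (-315 - 1200423168)) = √(303712 - 1200423483) = √(-1200119771) = I*√1200119771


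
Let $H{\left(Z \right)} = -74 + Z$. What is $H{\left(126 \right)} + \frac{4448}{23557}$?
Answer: $\frac{1229412}{23557} \approx 52.189$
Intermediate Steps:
$H{\left(126 \right)} + \frac{4448}{23557} = \left(-74 + 126\right) + \frac{4448}{23557} = 52 + 4448 \cdot \frac{1}{23557} = 52 + \frac{4448}{23557} = \frac{1229412}{23557}$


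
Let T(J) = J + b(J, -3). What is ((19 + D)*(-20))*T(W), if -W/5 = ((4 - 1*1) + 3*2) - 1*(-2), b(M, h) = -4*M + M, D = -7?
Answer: -26400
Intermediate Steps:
b(M, h) = -3*M
W = -55 (W = -5*(((4 - 1*1) + 3*2) - 1*(-2)) = -5*(((4 - 1) + 6) + 2) = -5*((3 + 6) + 2) = -5*(9 + 2) = -5*11 = -55)
T(J) = -2*J (T(J) = J - 3*J = -2*J)
((19 + D)*(-20))*T(W) = ((19 - 7)*(-20))*(-2*(-55)) = (12*(-20))*110 = -240*110 = -26400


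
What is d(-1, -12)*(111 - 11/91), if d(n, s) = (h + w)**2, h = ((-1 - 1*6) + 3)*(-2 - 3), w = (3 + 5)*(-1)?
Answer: 1452960/91 ≈ 15967.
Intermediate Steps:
w = -8 (w = 8*(-1) = -8)
h = 20 (h = ((-1 - 6) + 3)*(-5) = (-7 + 3)*(-5) = -4*(-5) = 20)
d(n, s) = 144 (d(n, s) = (20 - 8)**2 = 12**2 = 144)
d(-1, -12)*(111 - 11/91) = 144*(111 - 11/91) = 144*(10090/91) = 1452960/91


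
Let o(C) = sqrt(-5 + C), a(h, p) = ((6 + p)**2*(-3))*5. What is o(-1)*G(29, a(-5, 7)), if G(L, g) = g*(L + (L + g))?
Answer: 6279195*I*sqrt(6) ≈ 1.5381e+7*I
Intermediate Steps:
a(h, p) = -15*(6 + p)**2 (a(h, p) = -3*(6 + p)**2*5 = -15*(6 + p)**2)
G(L, g) = g*(g + 2*L)
o(-1)*G(29, a(-5, 7)) = sqrt(-5 - 1)*((-15*(6 + 7)**2)*(-15*(6 + 7)**2 + 2*29)) = sqrt(-6)*((-15*13**2)*(-15*13**2 + 58)) = (I*sqrt(6))*((-15*169)*(-15*169 + 58)) = (I*sqrt(6))*(-2535*(-2535 + 58)) = (I*sqrt(6))*(-2535*(-2477)) = (I*sqrt(6))*6279195 = 6279195*I*sqrt(6)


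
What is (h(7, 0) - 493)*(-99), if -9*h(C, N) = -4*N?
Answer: 48807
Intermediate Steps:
h(C, N) = 4*N/9 (h(C, N) = -(-4)*N/9 = 4*N/9)
(h(7, 0) - 493)*(-99) = ((4/9)*0 - 493)*(-99) = (0 - 493)*(-99) = -493*(-99) = 48807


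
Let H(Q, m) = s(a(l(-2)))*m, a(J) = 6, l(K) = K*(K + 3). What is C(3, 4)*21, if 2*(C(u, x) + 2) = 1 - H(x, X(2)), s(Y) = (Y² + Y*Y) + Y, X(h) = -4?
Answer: 6489/2 ≈ 3244.5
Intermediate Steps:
l(K) = K*(3 + K)
s(Y) = Y + 2*Y² (s(Y) = (Y² + Y²) + Y = 2*Y² + Y = Y + 2*Y²)
H(Q, m) = 78*m (H(Q, m) = (6*(1 + 2*6))*m = (6*(1 + 12))*m = (6*13)*m = 78*m)
C(u, x) = 309/2 (C(u, x) = -2 + (1 - 78*(-4))/2 = -2 + (1 - 1*(-312))/2 = -2 + (1 + 312)/2 = -2 + (½)*313 = -2 + 313/2 = 309/2)
C(3, 4)*21 = (309/2)*21 = 6489/2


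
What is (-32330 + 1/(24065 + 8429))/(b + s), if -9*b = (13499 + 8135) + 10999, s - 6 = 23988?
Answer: -9454779171/5956572622 ≈ -1.5873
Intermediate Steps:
s = 23994 (s = 6 + 23988 = 23994)
b = -32633/9 (b = -((13499 + 8135) + 10999)/9 = -(21634 + 10999)/9 = -⅑*32633 = -32633/9 ≈ -3625.9)
(-32330 + 1/(24065 + 8429))/(b + s) = (-32330 + 1/(24065 + 8429))/(-32633/9 + 23994) = (-32330 + 1/32494)/(183313/9) = (-32330 + 1/32494)*(9/183313) = -1050531019/32494*9/183313 = -9454779171/5956572622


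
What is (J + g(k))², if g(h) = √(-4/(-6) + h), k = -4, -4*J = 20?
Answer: (15 - I*√30)²/9 ≈ 21.667 - 18.257*I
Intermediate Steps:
J = -5 (J = -¼*20 = -5)
g(h) = √(⅔ + h) (g(h) = √(-4*(-⅙) + h) = √(⅔ + h))
(J + g(k))² = (-5 + √(6 + 9*(-4))/3)² = (-5 + √(6 - 36)/3)² = (-5 + √(-30)/3)² = (-5 + (I*√30)/3)² = (-5 + I*√30/3)²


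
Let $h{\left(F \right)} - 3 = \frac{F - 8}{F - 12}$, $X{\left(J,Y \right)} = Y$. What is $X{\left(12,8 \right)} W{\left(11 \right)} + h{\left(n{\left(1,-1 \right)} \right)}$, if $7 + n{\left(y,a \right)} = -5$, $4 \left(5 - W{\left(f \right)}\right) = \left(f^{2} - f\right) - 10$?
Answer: $- \frac{937}{6} \approx -156.17$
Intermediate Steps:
$W{\left(f \right)} = \frac{15}{2} - \frac{f^{2}}{4} + \frac{f}{4}$ ($W{\left(f \right)} = 5 - \frac{\left(f^{2} - f\right) - 10}{4} = 5 - \frac{-10 + f^{2} - f}{4} = 5 + \left(\frac{5}{2} - \frac{f^{2}}{4} + \frac{f}{4}\right) = \frac{15}{2} - \frac{f^{2}}{4} + \frac{f}{4}$)
$n{\left(y,a \right)} = -12$ ($n{\left(y,a \right)} = -7 - 5 = -12$)
$h{\left(F \right)} = 3 + \frac{-8 + F}{-12 + F}$ ($h{\left(F \right)} = 3 + \frac{F - 8}{F - 12} = 3 + \frac{-8 + F}{-12 + F}$)
$X{\left(12,8 \right)} W{\left(11 \right)} + h{\left(n{\left(1,-1 \right)} \right)} = 8 \left(\frac{15}{2} - \frac{11^{2}}{4} + \frac{1}{4} \cdot 11\right) + \frac{4 \left(-11 - 12\right)}{-12 - 12} = 8 \left(\frac{15}{2} - \frac{121}{4} + \frac{11}{4}\right) + 4 \frac{1}{-24} \left(-23\right) = 8 \left(\frac{15}{2} - \frac{121}{4} + \frac{11}{4}\right) + 4 \left(- \frac{1}{24}\right) \left(-23\right) = 8 \left(-20\right) + \frac{23}{6} = -160 + \frac{23}{6} = - \frac{937}{6}$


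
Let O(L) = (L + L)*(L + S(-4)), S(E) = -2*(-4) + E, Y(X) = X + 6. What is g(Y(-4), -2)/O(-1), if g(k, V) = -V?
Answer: -⅓ ≈ -0.33333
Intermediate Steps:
Y(X) = 6 + X
S(E) = 8 + E
O(L) = 2*L*(4 + L) (O(L) = (L + L)*(L + (8 - 4)) = (2*L)*(L + 4) = (2*L)*(4 + L) = 2*L*(4 + L))
g(Y(-4), -2)/O(-1) = (-1*(-2))/((2*(-1)*(4 - 1))) = 2/((2*(-1)*3)) = 2/(-6) = 2*(-⅙) = -⅓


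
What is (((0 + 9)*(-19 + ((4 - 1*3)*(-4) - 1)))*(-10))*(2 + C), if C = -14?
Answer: -25920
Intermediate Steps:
(((0 + 9)*(-19 + ((4 - 1*3)*(-4) - 1)))*(-10))*(2 + C) = (((0 + 9)*(-19 + ((4 - 1*3)*(-4) - 1)))*(-10))*(2 - 14) = ((9*(-19 + ((4 - 3)*(-4) - 1)))*(-10))*(-12) = ((9*(-19 + (1*(-4) - 1)))*(-10))*(-12) = ((9*(-19 + (-4 - 1)))*(-10))*(-12) = ((9*(-19 - 5))*(-10))*(-12) = ((9*(-24))*(-10))*(-12) = -216*(-10)*(-12) = 2160*(-12) = -25920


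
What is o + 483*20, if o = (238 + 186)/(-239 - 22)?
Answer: 2520836/261 ≈ 9658.4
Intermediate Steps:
o = -424/261 (o = 424/(-261) = 424*(-1/261) = -424/261 ≈ -1.6245)
o + 483*20 = -424/261 + 483*20 = -424/261 + 9660 = 2520836/261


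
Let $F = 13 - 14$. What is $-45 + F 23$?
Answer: $-68$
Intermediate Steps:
$F = -1$
$-45 + F 23 = -45 - 23 = -68$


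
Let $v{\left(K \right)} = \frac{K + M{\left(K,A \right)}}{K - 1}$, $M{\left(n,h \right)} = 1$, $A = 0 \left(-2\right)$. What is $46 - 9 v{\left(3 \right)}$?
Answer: $28$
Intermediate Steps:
$A = 0$
$v{\left(K \right)} = \frac{1 + K}{-1 + K}$ ($v{\left(K \right)} = \frac{K + 1}{K - 1} = \frac{1 + K}{-1 + K}$)
$46 - 9 v{\left(3 \right)} = 46 - 9 \frac{1 + 3}{-1 + 3} = 46 - 9 \cdot \frac{1}{2} \cdot 4 = 46 - 18 = 28$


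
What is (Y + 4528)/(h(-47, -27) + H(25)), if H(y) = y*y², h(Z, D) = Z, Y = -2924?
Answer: 802/7789 ≈ 0.10297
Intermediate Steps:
H(y) = y³
(Y + 4528)/(h(-47, -27) + H(25)) = (-2924 + 4528)/(-47 + 25³) = 1604/(-47 + 15625) = 1604/15578 = 1604*(1/15578) = 802/7789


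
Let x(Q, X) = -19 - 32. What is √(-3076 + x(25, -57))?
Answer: I*√3127 ≈ 55.92*I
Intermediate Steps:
x(Q, X) = -51
√(-3076 + x(25, -57)) = √(-3076 - 51) = √(-3127) = I*√3127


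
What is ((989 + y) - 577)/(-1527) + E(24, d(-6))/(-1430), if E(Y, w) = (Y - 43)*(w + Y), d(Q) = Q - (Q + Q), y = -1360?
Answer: 74201/72787 ≈ 1.0194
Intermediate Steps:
d(Q) = -Q (d(Q) = Q - 2*Q = -Q)
E(Y, w) = (-43 + Y)*(Y + w)
((989 + y) - 577)/(-1527) + E(24, d(-6))/(-1430) = ((989 - 1360) - 577)/(-1527) + (24**2 - 43*24 - (-43)*(-6) + 24*(-1*(-6)))/(-1430) = (-371 - 577)*(-1/1527) + (576 - 1032 - 43*6 + 24*6)*(-1/1430) = -948*(-1/1527) + (576 - 1032 - 258 + 144)*(-1/1430) = 316/509 - 570*(-1/1430) = 316/509 + 57/143 = 74201/72787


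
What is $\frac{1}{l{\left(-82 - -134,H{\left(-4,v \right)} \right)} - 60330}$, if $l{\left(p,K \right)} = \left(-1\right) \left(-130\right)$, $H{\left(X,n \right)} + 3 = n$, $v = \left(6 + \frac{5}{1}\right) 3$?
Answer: $- \frac{1}{60200} \approx -1.6611 \cdot 10^{-5}$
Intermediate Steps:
$v = 33$ ($v = \left(6 + 5 \cdot 1\right) 3 = \left(6 + 5\right) 3 = 11 \cdot 3 = 33$)
$H{\left(X,n \right)} = -3 + n$
$l{\left(p,K \right)} = 130$
$\frac{1}{l{\left(-82 - -134,H{\left(-4,v \right)} \right)} - 60330} = \frac{1}{130 - 60330} = \frac{1}{-60200} = - \frac{1}{60200}$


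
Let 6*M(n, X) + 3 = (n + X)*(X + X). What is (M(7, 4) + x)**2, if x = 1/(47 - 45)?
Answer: 1936/9 ≈ 215.11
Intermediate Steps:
M(n, X) = -1/2 + X*(X + n)/3 (M(n, X) = -1/2 + ((n + X)*(X + X))/6 = -1/2 + ((X + n)*(2*X))/6 = -1/2 + (2*X*(X + n))/6 = -1/2 + X*(X + n)/3)
x = 1/2 ≈ 0.50000
(M(7, 4) + x)**2 = ((-1/2 + (1/3)*4**2 + (1/3)*4*7) + 1/2)**2 = ((-1/2 + (1/3)*16 + 28/3) + 1/2)**2 = ((-1/2 + 16/3 + 28/3) + 1/2)**2 = (85/6 + 1/2)**2 = (44/3)**2 = 1936/9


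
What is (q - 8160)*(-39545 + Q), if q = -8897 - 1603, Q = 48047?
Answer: -158647320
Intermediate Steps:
q = -10500
(q - 8160)*(-39545 + Q) = (-10500 - 8160)*(-39545 + 48047) = -18660*8502 = -158647320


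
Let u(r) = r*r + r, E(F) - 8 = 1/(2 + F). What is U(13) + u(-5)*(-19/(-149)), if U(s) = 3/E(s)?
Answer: 52685/18029 ≈ 2.9222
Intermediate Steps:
E(F) = 8 + 1/(2 + F)
u(r) = r + r² (u(r) = r² + r = r + r²)
U(s) = 3*(2 + s)/(17 + 8*s) (U(s) = 3/(((17 + 8*s)/(2 + s))) = 3*((2 + s)/(17 + 8*s)) = 3*(2 + s)/(17 + 8*s))
U(13) + u(-5)*(-19/(-149)) = 3*(2 + 13)/(17 + 8*13) + (-5*(1 - 5))*(-19/(-149)) = 3*15/(17 + 104) + (-5*(-4))*(-19*(-1/149)) = 3*15/121 + 20*(19/149) = 3*(1/121)*15 + 380/149 = 45/121 + 380/149 = 52685/18029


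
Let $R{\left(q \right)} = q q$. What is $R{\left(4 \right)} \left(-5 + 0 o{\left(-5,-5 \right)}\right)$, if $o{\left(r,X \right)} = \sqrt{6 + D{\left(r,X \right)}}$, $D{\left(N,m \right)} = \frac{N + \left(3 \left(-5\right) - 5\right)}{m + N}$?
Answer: $-80$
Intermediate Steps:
$R{\left(q \right)} = q^{2}$
$D{\left(N,m \right)} = \frac{-20 + N}{N + m}$ ($D{\left(N,m \right)} = \frac{N - 20}{N + m} = \frac{-20 + N}{N + m}$)
$o{\left(r,X \right)} = \sqrt{6 + \frac{-20 + r}{X + r}}$ ($o{\left(r,X \right)} = \sqrt{6 + \frac{-20 + r}{r + X}} = \sqrt{6 + \frac{-20 + r}{X + r}}$)
$R{\left(4 \right)} \left(-5 + 0 o{\left(-5,-5 \right)}\right) = 4^{2} \left(-5 + 0 \sqrt{\frac{-20 + 6 \left(-5\right) + 7 \left(-5\right)}{-5 - 5}}\right) = 16 \left(-5 + 0 \sqrt{\frac{-20 - 30 - 35}{-10}}\right) = 16 \left(-5 + 0 \sqrt{\left(- \frac{1}{10}\right) \left(-85\right)}\right) = 16 \left(-5 + 0 \sqrt{\frac{17}{2}}\right) = 16 \left(-5 + 0 \frac{\sqrt{34}}{2}\right) = 16 \left(-5 + 0\right) = 16 \left(-5\right) = -80$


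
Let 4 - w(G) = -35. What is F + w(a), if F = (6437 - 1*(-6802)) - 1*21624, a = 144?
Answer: -8346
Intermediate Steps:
w(G) = 39 (w(G) = 4 - 1*(-35) = 4 + 35 = 39)
F = -8385 (F = (6437 + 6802) - 21624 = 13239 - 21624 = -8385)
F + w(a) = -8385 + 39 = -8346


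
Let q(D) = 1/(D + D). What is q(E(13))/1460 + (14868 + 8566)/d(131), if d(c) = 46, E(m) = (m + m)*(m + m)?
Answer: 23128420663/45400160 ≈ 509.43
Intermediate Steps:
E(m) = 4*m**2 (E(m) = (2*m)*(2*m) = 4*m**2)
q(D) = 1/(2*D)
q(E(13))/1460 + (14868 + 8566)/d(131) = (1/(2*((4*13**2))))/1460 + (14868 + 8566)/46 = (1/(2*((4*169))))*(1/1460) + 23434*(1/46) = ((1/2)/676)*(1/1460) + 11717/23 = ((1/2)*(1/676))*(1/1460) + 11717/23 = (1/1352)*(1/1460) + 11717/23 = 1/1973920 + 11717/23 = 23128420663/45400160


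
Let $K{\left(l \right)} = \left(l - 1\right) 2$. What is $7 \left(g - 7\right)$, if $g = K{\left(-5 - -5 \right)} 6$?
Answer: $-133$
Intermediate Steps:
$K{\left(l \right)} = -2 + 2 l$ ($K{\left(l \right)} = \left(-1 + l\right) 2 = -2 + 2 l$)
$g = -12$ ($g = \left(-2 + 2 \left(-5 - -5\right)\right) 6 = \left(-2 + 2 \left(-5 + 5\right)\right) 6 = \left(-2 + 2 \cdot 0\right) 6 = \left(-2 + 0\right) 6 = \left(-2\right) 6 = -12$)
$7 \left(g - 7\right) = 7 \left(-12 - 7\right) = 7 \left(-19\right) = -133$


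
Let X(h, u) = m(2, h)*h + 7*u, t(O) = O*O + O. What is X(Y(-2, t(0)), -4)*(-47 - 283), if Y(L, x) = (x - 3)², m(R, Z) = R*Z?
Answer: -44220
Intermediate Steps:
t(O) = O + O² (t(O) = O² + O = O + O²)
Y(L, x) = (-3 + x)²
X(h, u) = 2*h² + 7*u (X(h, u) = (2*h)*h + 7*u = 2*h² + 7*u)
X(Y(-2, t(0)), -4)*(-47 - 283) = (2*((-3 + 0*(1 + 0))²)² + 7*(-4))*(-47 - 283) = (2*((-3 + 0*1)²)² - 28)*(-330) = (2*((-3 + 0)²)² - 28)*(-330) = (2*((-3)²)² - 28)*(-330) = (2*9² - 28)*(-330) = (2*81 - 28)*(-330) = (162 - 28)*(-330) = 134*(-330) = -44220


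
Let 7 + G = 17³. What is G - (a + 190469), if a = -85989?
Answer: -99574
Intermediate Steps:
G = 4906 (G = -7 + 17³ = -7 + 4913 = 4906)
G - (a + 190469) = 4906 - (-85989 + 190469) = 4906 - 1*104480 = 4906 - 104480 = -99574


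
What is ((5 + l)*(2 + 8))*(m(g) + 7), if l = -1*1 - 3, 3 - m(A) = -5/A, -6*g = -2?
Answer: 250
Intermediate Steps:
g = 1/3 (g = -1/6*(-2) = 1/3 ≈ 0.33333)
m(A) = 3 + 5/A (m(A) = 3 - (-5)/A = 3 + 5/A)
l = -4 (l = -1 - 3 = -4)
((5 + l)*(2 + 8))*(m(g) + 7) = ((5 - 4)*(2 + 8))*((3 + 5/(1/3)) + 7) = (1*10)*((3 + 5*3) + 7) = 10*((3 + 15) + 7) = 10*(18 + 7) = 10*25 = 250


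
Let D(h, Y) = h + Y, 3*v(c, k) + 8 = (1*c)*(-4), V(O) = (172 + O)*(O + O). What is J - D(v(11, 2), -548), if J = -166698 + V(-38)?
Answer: -528950/3 ≈ -1.7632e+5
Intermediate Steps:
V(O) = 2*O*(172 + O) (V(O) = (172 + O)*(2*O) = 2*O*(172 + O))
J = -176882 (J = -166698 + 2*(-38)*(172 - 38) = -166698 + 2*(-38)*134 = -166698 - 10184 = -176882)
v(c, k) = -8/3 - 4*c/3 (v(c, k) = -8/3 + ((1*c)*(-4))/3 = -8/3 + (c*(-4))/3 = -8/3 + (-4*c)/3 = -8/3 - 4*c/3)
D(h, Y) = Y + h
J - D(v(11, 2), -548) = -176882 - (-548 + (-8/3 - 4/3*11)) = -176882 - (-548 + (-8/3 - 44/3)) = -176882 - (-548 - 52/3) = -176882 - 1*(-1696/3) = -176882 + 1696/3 = -528950/3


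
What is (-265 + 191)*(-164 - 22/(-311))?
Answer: 3772668/311 ≈ 12131.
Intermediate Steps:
(-265 + 191)*(-164 - 22/(-311)) = -74*(-164 - 22*(-1/311)) = -74*(-164 + 22/311) = -74*(-50982/311) = 3772668/311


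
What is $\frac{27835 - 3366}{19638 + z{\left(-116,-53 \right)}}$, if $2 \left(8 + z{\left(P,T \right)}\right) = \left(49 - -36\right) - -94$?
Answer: $\frac{48938}{39439} \approx 1.2409$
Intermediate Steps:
$z{\left(P,T \right)} = \frac{163}{2}$ ($z{\left(P,T \right)} = -8 + \frac{\left(49 - -36\right) - -94}{2} = -8 + \frac{\left(49 + 36\right) + 94}{2} = -8 + \frac{85 + 94}{2} = -8 + \frac{1}{2} \cdot 179 = -8 + \frac{179}{2} = \frac{163}{2}$)
$\frac{27835 - 3366}{19638 + z{\left(-116,-53 \right)}} = \frac{27835 - 3366}{19638 + \frac{163}{2}} = \frac{24469}{\frac{39439}{2}} = 24469 \cdot \frac{2}{39439} = \frac{48938}{39439}$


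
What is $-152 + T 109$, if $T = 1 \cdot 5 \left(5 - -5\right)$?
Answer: $5298$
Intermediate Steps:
$T = 50$ ($T = 5 \left(5 + 5\right) = 5 \cdot 10 = 50$)
$-152 + T 109 = -152 + 50 \cdot 109 = -152 + 5450 = 5298$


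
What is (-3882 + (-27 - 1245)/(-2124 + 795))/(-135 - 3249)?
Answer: 859651/749556 ≈ 1.1469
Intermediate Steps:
(-3882 + (-27 - 1245)/(-2124 + 795))/(-135 - 3249) = (-3882 - 1272/(-1329))/(-3384) = (-3882 - 1272*(-1/1329))*(-1/3384) = (-3882 + 424/443)*(-1/3384) = -1719302/443*(-1/3384) = 859651/749556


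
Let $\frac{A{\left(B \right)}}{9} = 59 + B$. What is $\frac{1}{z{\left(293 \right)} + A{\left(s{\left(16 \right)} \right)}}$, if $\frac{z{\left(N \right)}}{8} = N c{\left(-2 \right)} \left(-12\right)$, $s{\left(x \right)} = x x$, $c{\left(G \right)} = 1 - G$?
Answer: $- \frac{1}{81549} \approx -1.2263 \cdot 10^{-5}$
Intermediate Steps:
$s{\left(x \right)} = x^{2}$
$z{\left(N \right)} = - 288 N$ ($z{\left(N \right)} = 8 N \left(1 - -2\right) \left(-12\right) = 8 N \left(1 + 2\right) \left(-12\right) = 8 N 3 \left(-12\right) = 8 \cdot 3 N \left(-12\right) = 8 \left(- 36 N\right) = - 288 N$)
$A{\left(B \right)} = 531 + 9 B$ ($A{\left(B \right)} = 9 \left(59 + B\right) = 531 + 9 B$)
$\frac{1}{z{\left(293 \right)} + A{\left(s{\left(16 \right)} \right)}} = \frac{1}{\left(-288\right) 293 + \left(531 + 9 \cdot 16^{2}\right)} = \frac{1}{-84384 + \left(531 + 9 \cdot 256\right)} = \frac{1}{-84384 + \left(531 + 2304\right)} = \frac{1}{-84384 + 2835} = \frac{1}{-81549} = - \frac{1}{81549}$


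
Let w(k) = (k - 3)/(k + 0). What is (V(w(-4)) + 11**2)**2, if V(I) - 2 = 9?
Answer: 17424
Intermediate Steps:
w(k) = (-3 + k)/k
V(I) = 11 (V(I) = 2 + 9 = 11)
(V(w(-4)) + 11**2)**2 = (11 + 11**2)**2 = (11 + 121)**2 = 132**2 = 17424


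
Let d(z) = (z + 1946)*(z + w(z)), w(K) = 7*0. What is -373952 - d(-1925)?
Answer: -333527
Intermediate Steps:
w(K) = 0
d(z) = z*(1946 + z) (d(z) = (z + 1946)*(z + 0) = (1946 + z)*z = z*(1946 + z))
-373952 - d(-1925) = -373952 - (-1925)*(1946 - 1925) = -373952 - (-1925)*21 = -373952 - 1*(-40425) = -373952 + 40425 = -333527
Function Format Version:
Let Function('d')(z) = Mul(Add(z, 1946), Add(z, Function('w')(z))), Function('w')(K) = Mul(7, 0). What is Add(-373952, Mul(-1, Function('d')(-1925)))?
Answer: -333527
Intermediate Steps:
Function('w')(K) = 0
Function('d')(z) = Mul(z, Add(1946, z)) (Function('d')(z) = Mul(Add(z, 1946), Add(z, 0)) = Mul(Add(1946, z), z) = Mul(z, Add(1946, z)))
Add(-373952, Mul(-1, Function('d')(-1925))) = Add(-373952, Mul(-1, Mul(-1925, Add(1946, -1925)))) = Add(-373952, Mul(-1, Mul(-1925, 21))) = Add(-373952, Mul(-1, -40425)) = Add(-373952, 40425) = -333527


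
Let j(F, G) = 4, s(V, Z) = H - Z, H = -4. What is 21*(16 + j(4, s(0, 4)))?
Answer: 420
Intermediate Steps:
s(V, Z) = -4 - Z
21*(16 + j(4, s(0, 4))) = 21*(16 + 4) = 21*20 = 420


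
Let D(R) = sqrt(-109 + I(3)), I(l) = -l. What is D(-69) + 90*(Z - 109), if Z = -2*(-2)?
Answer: -9450 + 4*I*sqrt(7) ≈ -9450.0 + 10.583*I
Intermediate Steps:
Z = 4
D(R) = 4*I*sqrt(7) (D(R) = sqrt(-109 - 1*3) = sqrt(-109 - 3) = sqrt(-112) = 4*I*sqrt(7))
D(-69) + 90*(Z - 109) = 4*I*sqrt(7) + 90*(4 - 109) = 4*I*sqrt(7) + 90*(-105) = 4*I*sqrt(7) - 9450 = -9450 + 4*I*sqrt(7)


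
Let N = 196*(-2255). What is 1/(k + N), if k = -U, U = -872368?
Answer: 1/430388 ≈ 2.3235e-6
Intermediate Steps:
N = -441980
k = 872368 (k = -1*(-872368) = 872368)
1/(k + N) = 1/(872368 - 441980) = 1/430388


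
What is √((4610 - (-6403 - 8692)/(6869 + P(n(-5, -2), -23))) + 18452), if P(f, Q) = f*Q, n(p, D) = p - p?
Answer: √1088241746537/6869 ≈ 151.87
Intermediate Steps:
n(p, D) = 0
P(f, Q) = Q*f
√((4610 - (-6403 - 8692)/(6869 + P(n(-5, -2), -23))) + 18452) = √((4610 - (-6403 - 8692)/(6869 - 23*0)) + 18452) = √((4610 - (-15095)/(6869 + 0)) + 18452) = √((4610 - (-15095)/6869) + 18452) = √((4610 - 1*(-15095/6869)) + 18452) = √((4610 + 15095/6869) + 18452) = √(31681185/6869 + 18452) = √(158427973/6869) = √1088241746537/6869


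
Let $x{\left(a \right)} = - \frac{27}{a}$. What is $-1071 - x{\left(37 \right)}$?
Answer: $- \frac{39600}{37} \approx -1070.3$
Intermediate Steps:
$x{\left(a \right)} = - \frac{27}{a}$
$-1071 - x{\left(37 \right)} = -1071 - - \frac{27}{37} = -1071 + \frac{27}{37} = - \frac{39600}{37}$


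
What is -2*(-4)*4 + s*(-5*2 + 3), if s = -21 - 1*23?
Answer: 340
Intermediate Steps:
s = -44 (s = -21 - 23 = -44)
-2*(-4)*4 + s*(-5*2 + 3) = -2*(-4)*4 - 44*(-5*2 + 3) = 8*4 - 44*(-10 + 3) = 32 - 44*(-7) = 32 + 308 = 340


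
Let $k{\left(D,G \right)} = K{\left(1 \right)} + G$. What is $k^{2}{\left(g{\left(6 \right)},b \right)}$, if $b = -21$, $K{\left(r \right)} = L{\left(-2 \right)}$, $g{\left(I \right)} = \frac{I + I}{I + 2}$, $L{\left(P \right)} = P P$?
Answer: $289$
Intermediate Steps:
$L{\left(P \right)} = P^{2}$
$g{\left(I \right)} = \frac{2 I}{2 + I}$
$K{\left(r \right)} = 4$ ($K{\left(r \right)} = \left(-2\right)^{2} = 4$)
$k{\left(D,G \right)} = 4 + G$
$k^{2}{\left(g{\left(6 \right)},b \right)} = \left(4 - 21\right)^{2} = \left(-17\right)^{2} = 289$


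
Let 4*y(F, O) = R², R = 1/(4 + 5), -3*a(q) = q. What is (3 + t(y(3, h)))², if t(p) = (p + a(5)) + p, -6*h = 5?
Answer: 47089/26244 ≈ 1.7943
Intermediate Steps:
h = -⅚ (h = -⅙*5 = -⅚ ≈ -0.83333)
a(q) = -q/3
R = ⅑ (R = 1/9 = ⅑ ≈ 0.11111)
y(F, O) = 1/324 (y(F, O) = (⅑)²/4 = (¼)*(1/81) = 1/324)
t(p) = -5/3 + 2*p (t(p) = (p - ⅓*5) + p = (p - 5/3) + p = (-5/3 + p) + p = -5/3 + 2*p)
(3 + t(y(3, h)))² = (3 + (-5/3 + 2*(1/324)))² = (3 + (-5/3 + 1/162))² = (3 - 269/162)² = (217/162)² = 47089/26244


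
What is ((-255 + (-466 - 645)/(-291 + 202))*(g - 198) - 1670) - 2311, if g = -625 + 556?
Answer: 60771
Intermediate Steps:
g = -69
((-255 + (-466 - 645)/(-291 + 202))*(g - 198) - 1670) - 2311 = ((-255 + (-466 - 645)/(-291 + 202))*(-69 - 198) - 1670) - 2311 = ((-255 - 1111/(-89))*(-267) - 1670) - 2311 = ((-255 - 1111*(-1/89))*(-267) - 1670) - 2311 = ((-255 + 1111/89)*(-267) - 1670) - 2311 = (-21584/89*(-267) - 1670) - 2311 = (64752 - 1670) - 2311 = 63082 - 2311 = 60771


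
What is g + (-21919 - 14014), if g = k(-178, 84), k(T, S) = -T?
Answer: -35755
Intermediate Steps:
g = 178 (g = -1*(-178) = 178)
g + (-21919 - 14014) = 178 + (-21919 - 14014) = 178 - 35933 = -35755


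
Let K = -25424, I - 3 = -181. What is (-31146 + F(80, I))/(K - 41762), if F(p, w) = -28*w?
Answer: 13081/33593 ≈ 0.38940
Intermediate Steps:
I = -178 (I = 3 - 181 = -178)
(-31146 + F(80, I))/(K - 41762) = (-31146 - 28*(-178))/(-25424 - 41762) = (-31146 + 4984)/(-67186) = -26162*(-1/67186) = 13081/33593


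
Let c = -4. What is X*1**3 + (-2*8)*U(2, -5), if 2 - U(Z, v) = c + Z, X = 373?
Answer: 309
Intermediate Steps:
U(Z, v) = 6 - Z (U(Z, v) = 2 - (-4 + Z) = 2 + (4 - Z) = 6 - Z)
X*1**3 + (-2*8)*U(2, -5) = 373*1**3 + (-2*8)*(6 - 1*2) = 373*1 - 16*(6 - 2) = 373 - 16*4 = 373 - 64 = 309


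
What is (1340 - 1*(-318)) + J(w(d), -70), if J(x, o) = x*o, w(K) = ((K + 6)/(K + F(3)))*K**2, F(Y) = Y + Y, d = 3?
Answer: 1028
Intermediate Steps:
F(Y) = 2*Y
w(K) = K**2 (w(K) = ((K + 6)/(K + 2*3))*K**2 = ((6 + K)/(K + 6))*K**2 = ((6 + K)/(6 + K))*K**2 = 1*K**2 = K**2)
J(x, o) = o*x
(1340 - 1*(-318)) + J(w(d), -70) = (1340 - 1*(-318)) - 70*3**2 = (1340 + 318) - 70*9 = 1658 - 630 = 1028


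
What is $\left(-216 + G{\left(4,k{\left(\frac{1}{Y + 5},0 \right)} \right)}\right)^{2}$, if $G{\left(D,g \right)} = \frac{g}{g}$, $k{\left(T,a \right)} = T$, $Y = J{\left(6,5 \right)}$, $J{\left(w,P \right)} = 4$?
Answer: $46225$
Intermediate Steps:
$Y = 4$
$G{\left(D,g \right)} = 1$
$\left(-216 + G{\left(4,k{\left(\frac{1}{Y + 5},0 \right)} \right)}\right)^{2} = \left(-216 + 1\right)^{2} = \left(-215\right)^{2} = 46225$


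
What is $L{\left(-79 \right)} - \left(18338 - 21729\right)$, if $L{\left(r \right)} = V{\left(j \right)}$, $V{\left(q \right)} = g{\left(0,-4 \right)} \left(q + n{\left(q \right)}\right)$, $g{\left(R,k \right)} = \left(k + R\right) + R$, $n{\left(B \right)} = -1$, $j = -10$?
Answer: $3435$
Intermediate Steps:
$g{\left(R,k \right)} = k + 2 R$ ($g{\left(R,k \right)} = \left(R + k\right) + R = k + 2 R$)
$V{\left(q \right)} = 4 - 4 q$ ($V{\left(q \right)} = \left(-4 + 2 \cdot 0\right) \left(q - 1\right) = \left(-4 + 0\right) \left(-1 + q\right) = - 4 \left(-1 + q\right) = 4 - 4 q$)
$L{\left(r \right)} = 44$ ($L{\left(r \right)} = 4 - -40 = 4 + 40 = 44$)
$L{\left(-79 \right)} - \left(18338 - 21729\right) = 44 - \left(18338 - 21729\right) = 44 - -3391 = 44 + 3391 = 3435$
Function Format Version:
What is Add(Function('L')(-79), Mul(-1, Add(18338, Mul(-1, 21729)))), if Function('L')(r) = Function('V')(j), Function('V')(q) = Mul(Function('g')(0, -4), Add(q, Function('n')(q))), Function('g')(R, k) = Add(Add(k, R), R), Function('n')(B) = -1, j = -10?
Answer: 3435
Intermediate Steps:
Function('g')(R, k) = Add(k, Mul(2, R)) (Function('g')(R, k) = Add(Add(R, k), R) = Add(k, Mul(2, R)))
Function('V')(q) = Add(4, Mul(-4, q)) (Function('V')(q) = Mul(Add(-4, Mul(2, 0)), Add(q, -1)) = Mul(Add(-4, 0), Add(-1, q)) = Mul(-4, Add(-1, q)) = Add(4, Mul(-4, q)))
Function('L')(r) = 44 (Function('L')(r) = Add(4, Mul(-4, -10)) = Add(4, 40) = 44)
Add(Function('L')(-79), Mul(-1, Add(18338, Mul(-1, 21729)))) = Add(44, Mul(-1, Add(18338, Mul(-1, 21729)))) = Add(44, Mul(-1, Add(18338, -21729))) = Add(44, Mul(-1, -3391)) = Add(44, 3391) = 3435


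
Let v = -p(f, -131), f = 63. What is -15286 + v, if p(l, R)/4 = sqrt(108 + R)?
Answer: -15286 - 4*I*sqrt(23) ≈ -15286.0 - 19.183*I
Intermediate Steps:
p(l, R) = 4*sqrt(108 + R)
v = -4*I*sqrt(23) (v = -4*sqrt(108 - 131) = -4*sqrt(-23) = -4*I*sqrt(23) ≈ -19.183*I)
-15286 + v = -15286 - 4*I*sqrt(23)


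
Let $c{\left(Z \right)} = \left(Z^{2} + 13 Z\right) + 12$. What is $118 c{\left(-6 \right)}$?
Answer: $-3540$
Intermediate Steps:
$c{\left(Z \right)} = 12 + Z^{2} + 13 Z$
$118 c{\left(-6 \right)} = 118 \left(12 + \left(-6\right)^{2} + 13 \left(-6\right)\right) = 118 \left(12 + 36 - 78\right) = 118 \left(-30\right) = -3540$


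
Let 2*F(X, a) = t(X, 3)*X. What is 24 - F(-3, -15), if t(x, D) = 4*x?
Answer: 6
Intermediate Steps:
F(X, a) = 2*X**2 (F(X, a) = ((4*X)*X)/2 = (4*X**2)/2 = 2*X**2)
24 - F(-3, -15) = 24 - 2*(-3)**2 = 24 - 2*9 = 24 - 1*18 = 24 - 18 = 6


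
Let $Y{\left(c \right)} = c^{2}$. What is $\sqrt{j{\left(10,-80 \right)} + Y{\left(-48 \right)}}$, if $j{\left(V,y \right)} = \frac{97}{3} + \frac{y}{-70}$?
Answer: $\frac{\sqrt{1030827}}{21} \approx 48.347$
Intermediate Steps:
$j{\left(V,y \right)} = \frac{97}{3} - \frac{y}{70}$ ($j{\left(V,y \right)} = 97 \cdot \frac{1}{3} + y \left(- \frac{1}{70}\right) = \frac{97}{3} - \frac{y}{70}$)
$\sqrt{j{\left(10,-80 \right)} + Y{\left(-48 \right)}} = \sqrt{\left(\frac{97}{3} - - \frac{8}{7}\right) + \left(-48\right)^{2}} = \sqrt{\left(\frac{97}{3} + \frac{8}{7}\right) + 2304} = \sqrt{\frac{703}{21} + 2304} = \sqrt{\frac{49087}{21}} = \frac{\sqrt{1030827}}{21}$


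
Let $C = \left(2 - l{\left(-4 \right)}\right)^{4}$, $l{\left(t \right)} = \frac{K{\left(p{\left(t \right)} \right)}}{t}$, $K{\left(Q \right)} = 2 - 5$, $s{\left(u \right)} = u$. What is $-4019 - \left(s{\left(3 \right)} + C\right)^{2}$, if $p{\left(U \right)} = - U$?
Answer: $- \frac{265329633}{65536} \approx -4048.6$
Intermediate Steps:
$K{\left(Q \right)} = -3$ ($K{\left(Q \right)} = 2 - 5 = -3$)
$l{\left(t \right)} = - \frac{3}{t}$
$C = \frac{625}{256}$ ($C = \left(2 - - \frac{3}{-4}\right)^{4} = \left(2 - \left(-3\right) \left(- \frac{1}{4}\right)\right)^{4} = \left(2 - \frac{3}{4}\right)^{4} = \left(\frac{5}{4}\right)^{4} = \frac{625}{256} \approx 2.4414$)
$-4019 - \left(s{\left(3 \right)} + C\right)^{2} = -4019 - \left(3 + \frac{625}{256}\right)^{2} = -4019 - \left(\frac{1393}{256}\right)^{2} = -4019 - \frac{1940449}{65536} = - \frac{265329633}{65536}$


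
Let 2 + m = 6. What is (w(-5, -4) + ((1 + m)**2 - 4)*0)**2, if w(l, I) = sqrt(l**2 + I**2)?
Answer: 41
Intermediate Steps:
m = 4 (m = -2 + 6 = 4)
w(l, I) = sqrt(I**2 + l**2)
(w(-5, -4) + ((1 + m)**2 - 4)*0)**2 = (sqrt((-4)**2 + (-5)**2) + ((1 + 4)**2 - 4)*0)**2 = (sqrt(16 + 25) + (5**2 - 4)*0)**2 = (sqrt(41) + (25 - 4)*0)**2 = (sqrt(41) + 21*0)**2 = (sqrt(41) + 0)**2 = (sqrt(41))**2 = 41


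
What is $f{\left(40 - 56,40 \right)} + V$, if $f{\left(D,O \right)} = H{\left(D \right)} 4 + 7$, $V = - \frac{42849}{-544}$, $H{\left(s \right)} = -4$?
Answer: $\frac{37953}{544} \approx 69.767$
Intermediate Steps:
$V = \frac{42849}{544}$ ($V = \left(-42849\right) \left(- \frac{1}{544}\right) = \frac{42849}{544} \approx 78.767$)
$f{\left(D,O \right)} = -9$ ($f{\left(D,O \right)} = \left(-4\right) 4 + 7 = -16 + 7 = -9$)
$f{\left(40 - 56,40 \right)} + V = -9 + \frac{42849}{544} = \frac{37953}{544}$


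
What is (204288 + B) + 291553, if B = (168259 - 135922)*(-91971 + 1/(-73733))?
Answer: -219250265303275/73733 ≈ -2.9736e+9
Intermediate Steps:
B = -219286825147728/73733 (B = 32337*(-91971 - 1/73733) = 32337*(-6781297744/73733) = -219286825147728/73733 ≈ -2.9741e+9)
(204288 + B) + 291553 = (204288 - 219286825147728/73733) + 291553 = -219271762380624/73733 + 291553 = -219250265303275/73733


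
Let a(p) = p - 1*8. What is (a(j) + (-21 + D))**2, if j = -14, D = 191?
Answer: 21904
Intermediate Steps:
a(p) = -8 + p (a(p) = p - 8 = -8 + p)
(a(j) + (-21 + D))**2 = ((-8 - 14) + (-21 + 191))**2 = (-22 + 170)**2 = 148**2 = 21904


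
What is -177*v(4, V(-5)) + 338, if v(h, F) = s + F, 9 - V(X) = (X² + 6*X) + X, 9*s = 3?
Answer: -3084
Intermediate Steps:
s = ⅓ (s = (⅑)*3 = ⅓ ≈ 0.33333)
V(X) = 9 - X² - 7*X (V(X) = 9 - ((X² + 6*X) + X) = 9 - (X² + 7*X) = 9 + (-X² - 7*X) = 9 - X² - 7*X)
v(h, F) = ⅓ + F
-177*v(4, V(-5)) + 338 = -177*(⅓ + (9 - 1*(-5)² - 7*(-5))) + 338 = -177*(⅓ + (9 - 1*25 + 35)) + 338 = -177*(⅓ + (9 - 25 + 35)) + 338 = -177*(⅓ + 19) + 338 = -177*58/3 + 338 = -3422 + 338 = -3084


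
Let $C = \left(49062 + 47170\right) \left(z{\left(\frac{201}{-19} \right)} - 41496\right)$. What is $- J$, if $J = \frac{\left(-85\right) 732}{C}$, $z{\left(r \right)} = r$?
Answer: $- \frac{19703}{1264849350} \approx -1.5577 \cdot 10^{-5}$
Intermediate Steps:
$C = - \frac{75890961000}{19}$ ($C = \left(49062 + 47170\right) \left(\frac{201}{-19} - 41496\right) = 96232 \left(201 \left(- \frac{1}{19}\right) - 41496\right) = 96232 \left(- \frac{201}{19} - 41496\right) = 96232 \left(- \frac{788625}{19}\right) = - \frac{75890961000}{19} \approx -3.9943 \cdot 10^{9}$)
$J = \frac{19703}{1264849350}$ ($J = \frac{\left(-85\right) 732}{- \frac{75890961000}{19}} = \left(-62220\right) \left(- \frac{19}{75890961000}\right) = \frac{19703}{1264849350} \approx 1.5577 \cdot 10^{-5}$)
$- J = \left(-1\right) \frac{19703}{1264849350} = - \frac{19703}{1264849350}$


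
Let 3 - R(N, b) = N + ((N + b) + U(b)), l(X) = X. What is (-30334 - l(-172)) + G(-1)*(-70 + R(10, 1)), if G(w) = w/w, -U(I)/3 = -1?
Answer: -30253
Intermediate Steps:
U(I) = 3 (U(I) = -3*(-1) = 3)
G(w) = 1
R(N, b) = -b - 2*N (R(N, b) = 3 - (N + ((N + b) + 3)) = 3 - (N + (3 + N + b)) = 3 - (3 + b + 2*N) = 3 + (-3 - b - 2*N) = -b - 2*N)
(-30334 - l(-172)) + G(-1)*(-70 + R(10, 1)) = (-30334 - 1*(-172)) + 1*(-70 + (-1*1 - 2*10)) = (-30334 + 172) + 1*(-70 + (-1 - 20)) = -30162 + 1*(-70 - 21) = -30162 + 1*(-91) = -30162 - 91 = -30253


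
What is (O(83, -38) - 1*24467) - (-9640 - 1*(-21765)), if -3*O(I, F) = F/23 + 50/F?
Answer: -47970815/1311 ≈ -36591.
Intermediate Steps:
O(I, F) = -50/(3*F) - F/69 (O(I, F) = -(F/23 + 50/F)/3 = -(50/F + F/23)/3 = -50/(3*F) - F/69)
(O(83, -38) - 1*24467) - (-9640 - 1*(-21765)) = ((1/69)*(-1150 - 1*(-38)²)/(-38) - 1*24467) - (-9640 - 1*(-21765)) = ((1/69)*(-1/38)*(-1150 - 1*1444) - 24467) - (-9640 + 21765) = ((1/69)*(-1/38)*(-1150 - 1444) - 24467) - 1*12125 = ((1/69)*(-1/38)*(-2594) - 24467) - 12125 = (1297/1311 - 24467) - 12125 = -32074940/1311 - 12125 = -47970815/1311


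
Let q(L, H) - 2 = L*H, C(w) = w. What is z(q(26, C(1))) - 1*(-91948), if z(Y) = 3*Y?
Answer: 92032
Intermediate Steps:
q(L, H) = 2 + H*L (q(L, H) = 2 + L*H = 2 + H*L)
z(q(26, C(1))) - 1*(-91948) = 3*(2 + 1*26) - 1*(-91948) = 3*(2 + 26) + 91948 = 3*28 + 91948 = 84 + 91948 = 92032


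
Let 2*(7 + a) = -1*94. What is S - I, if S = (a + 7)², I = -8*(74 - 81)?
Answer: 2153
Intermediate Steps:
I = 56 (I = -8*(-7) = 56)
a = -54 (a = -7 + (-1*94)/2 = -7 + (½)*(-94) = -7 - 47 = -54)
S = 2209 (S = (-54 + 7)² = (-47)² = 2209)
S - I = 2209 - 1*56 = 2209 - 56 = 2153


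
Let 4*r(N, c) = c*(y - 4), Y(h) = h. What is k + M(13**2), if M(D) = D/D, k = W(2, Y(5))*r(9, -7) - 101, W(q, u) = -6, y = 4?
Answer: -100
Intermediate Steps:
r(N, c) = 0 (r(N, c) = (c*(4 - 4))/4 = (c*0)/4 = (1/4)*0 = 0)
k = -101 (k = -6*0 - 101 = 0 - 101 = -101)
M(D) = 1
k + M(13**2) = -101 + 1 = -100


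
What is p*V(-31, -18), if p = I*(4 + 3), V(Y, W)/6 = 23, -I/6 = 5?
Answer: -28980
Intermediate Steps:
I = -30 (I = -6*5 = -30)
V(Y, W) = 138 (V(Y, W) = 6*23 = 138)
p = -210 (p = -30*(4 + 3) = -30*7 = -210)
p*V(-31, -18) = -210*138 = -28980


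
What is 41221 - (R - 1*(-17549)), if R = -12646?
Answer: 36318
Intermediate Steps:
41221 - (R - 1*(-17549)) = 41221 - (-12646 - 1*(-17549)) = 41221 - (-12646 + 17549) = 41221 - 1*4903 = 41221 - 4903 = 36318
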